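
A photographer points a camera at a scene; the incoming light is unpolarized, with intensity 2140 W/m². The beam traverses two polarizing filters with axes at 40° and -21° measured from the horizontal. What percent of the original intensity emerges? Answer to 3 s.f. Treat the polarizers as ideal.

≈ 11.8%

Unpolarized light through the first polarizer → I₁ = 2140 W/m²/2 = 1070 W/m², polarized at 40°.
I₂ = I₁ · cos²(61°) = 1070 · 0.235 = 251.5 W/m².
That is 11.75% of the incident intensity.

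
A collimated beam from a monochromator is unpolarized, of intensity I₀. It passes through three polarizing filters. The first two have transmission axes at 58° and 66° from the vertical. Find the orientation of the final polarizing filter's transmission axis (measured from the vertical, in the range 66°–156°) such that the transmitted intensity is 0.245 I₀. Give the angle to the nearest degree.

θ ≈ 111°

Unpolarized light through the first polarizer → I₁ = ½ I₀, now polarized at 58°.
I₂ = I₁ cos²(66° − 58°) = 0.5 I₀ · cos²(8°) = 0.4903 I₀.
Need I₃/I₀ = 0.245, so cos²(θ − 66°) = 0.245 / 0.4903 = 0.4997.
θ − 66° = arccos(√0.4997) = 45.0°, giving θ ≈ 66 + 45.0 = 111.0°.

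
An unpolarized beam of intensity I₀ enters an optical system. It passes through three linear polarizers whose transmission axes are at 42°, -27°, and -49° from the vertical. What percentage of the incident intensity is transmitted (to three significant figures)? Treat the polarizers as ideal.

≈ 5.52%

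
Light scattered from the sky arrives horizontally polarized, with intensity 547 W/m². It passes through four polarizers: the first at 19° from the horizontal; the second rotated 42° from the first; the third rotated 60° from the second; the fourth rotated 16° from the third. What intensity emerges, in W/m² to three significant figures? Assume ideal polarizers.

I ≈ 62.4 W/m²

By Malus's law, I₁ = 547 W/m² · cos²(19°) = 489 W/m².
I₂ = I₁ · cos²(42°) = 489 · 0.5523 = 270.1 W/m².
I₃ = I₂ · cos²(60°) = 270.1 · 0.25 = 67.52 W/m².
I₄ = I₃ · cos²(16°) = 67.52 · 0.924 = 62.39 W/m².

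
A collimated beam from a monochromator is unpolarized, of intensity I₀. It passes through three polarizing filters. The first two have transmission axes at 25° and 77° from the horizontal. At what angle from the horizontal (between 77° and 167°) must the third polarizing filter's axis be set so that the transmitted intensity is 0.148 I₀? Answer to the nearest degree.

θ ≈ 105°

Unpolarized light through the first polarizer → I₁ = ½ I₀, now polarized at 25°.
I₂ = I₁ cos²(77° − 25°) = 0.5 I₀ · cos²(52°) = 0.1895 I₀.
Need I₃/I₀ = 0.148, so cos²(θ − 77°) = 0.148 / 0.1895 = 0.7809.
θ − 77° = arccos(√0.7809) = 27.9°, giving θ ≈ 77 + 27.9 = 104.9°.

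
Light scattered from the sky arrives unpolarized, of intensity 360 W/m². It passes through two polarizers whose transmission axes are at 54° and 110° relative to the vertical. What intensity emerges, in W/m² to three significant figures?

Unpolarized light through the first polarizer → I₁ = 360 W/m²/2 = 180 W/m², polarized at 54°.
I₂ = I₁ · cos²(56°) = 180 · 0.3127 = 56.29 W/m².

I ≈ 56.3 W/m²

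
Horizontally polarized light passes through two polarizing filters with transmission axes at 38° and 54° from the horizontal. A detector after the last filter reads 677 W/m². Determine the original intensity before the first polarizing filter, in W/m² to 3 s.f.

By Malus's law, I₁ = I₀ cos²(38° − 0°) = I₀ cos²(38°) = 0.621 I₀.
I₂ = I₁ cos²(54° − 38°) = 0.621 I₀ · cos²(16°) = 0.5738 I₀.
So 677 W/m² = 0.5738 I₀, giving I₀ = 677/0.5738 = 1180 W/m².

I₀ ≈ 1180 W/m²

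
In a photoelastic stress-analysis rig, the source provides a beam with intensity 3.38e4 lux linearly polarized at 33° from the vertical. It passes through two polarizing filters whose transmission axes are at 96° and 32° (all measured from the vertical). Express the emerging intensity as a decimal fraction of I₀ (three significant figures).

I/I₀ ≈ 0.0396

By Malus's law, I₁ = 3.38e4 lux · cos²(63°) = 6966 lux.
I₂ = I₁ · cos²(64°) = 6966 · 0.1922 = 1339 lux.
Transmitted fraction = 0.03961.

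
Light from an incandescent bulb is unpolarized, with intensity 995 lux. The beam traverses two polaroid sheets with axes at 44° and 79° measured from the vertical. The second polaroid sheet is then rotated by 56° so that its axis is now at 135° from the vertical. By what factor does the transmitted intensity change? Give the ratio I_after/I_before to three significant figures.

I_new/I_old ≈ 0.000454

Before rotation:
Unpolarized light through the first polarizer → I₁ = ½ I₀, now polarized at 44°.
I₂ = I₁ cos²(79° − 44°) = 0.5 I₀ · cos²(35°) = 0.3355 I₀.
After rotation:
Unpolarized light through the first polarizer → I₁ = ½ I₀, now polarized at 44°.
Angle between axes 1 and 2: 89°. I₂ = 0.5 I₀ · cos²(89°) = 0.0001523 I₀.
Ratio = 0.0001523 / 0.3355 = 0.0004539.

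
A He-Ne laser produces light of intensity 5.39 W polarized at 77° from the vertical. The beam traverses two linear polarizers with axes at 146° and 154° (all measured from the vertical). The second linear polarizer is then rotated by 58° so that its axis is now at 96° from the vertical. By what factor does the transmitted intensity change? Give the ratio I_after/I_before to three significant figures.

I_new/I_old ≈ 0.421

Before rotation:
By Malus's law, I₁ = I₀ cos²(146° − 77°) = I₀ cos²(69°) = 0.1284 I₀.
I₂ = I₁ cos²(154° − 146°) = 0.1284 I₀ · cos²(8°) = 0.1259 I₀.
After rotation:
I₁ = I₀ cos²(146° − 77°) = I₀ cos²(69°) = 0.1284 I₀.
I₂ = I₁ cos²(96° − 146°) = 0.1284 I₀ · cos²(50°) = 0.05306 I₀.
Ratio = 0.05306 / 0.1259 = 0.4213.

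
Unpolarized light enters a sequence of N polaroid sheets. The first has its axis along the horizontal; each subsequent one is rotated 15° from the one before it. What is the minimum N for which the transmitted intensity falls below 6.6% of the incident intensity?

N = 31

First polarizer halves the unpolarized light: factor 1/2.
Each further stage multiplies by cos²(15°) = 0.933.
After N polarizers: T = 0.5·0.933^(N−1). Require T < 0.066 ⇒ N−1 > ln(0.066/0.5)/ln(0.933) = 29.20, so N−1 ≥ 30 and N = 31.
Check: N=31 gives T = 0.06246 < 0.066; N=30 gives T = 0.06694.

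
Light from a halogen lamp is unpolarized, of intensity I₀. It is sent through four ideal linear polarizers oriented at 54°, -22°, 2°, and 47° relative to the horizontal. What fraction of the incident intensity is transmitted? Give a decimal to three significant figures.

Unpolarized light through the first polarizer → I₁ = ½ I₀, now polarized at 54°.
I₂ = I₁ cos²(-22° − 54°) = 0.5 I₀ · cos²(76°) = 0.02926 I₀.
I₃ = I₂ cos²(2° + 22°) = 0.02926 I₀ · cos²(24°) = 0.02442 I₀.
I₄ = I₃ cos²(47° − 2°) = 0.02442 I₀ · cos²(45°) = 0.01221 I₀.
Transmitted fraction = 0.01221.

≈ 0.0122 I₀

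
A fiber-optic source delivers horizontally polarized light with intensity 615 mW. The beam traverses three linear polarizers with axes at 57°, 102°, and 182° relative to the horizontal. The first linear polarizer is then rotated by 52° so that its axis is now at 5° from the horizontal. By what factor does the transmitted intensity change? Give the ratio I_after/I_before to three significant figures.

I_new/I_old ≈ 0.0994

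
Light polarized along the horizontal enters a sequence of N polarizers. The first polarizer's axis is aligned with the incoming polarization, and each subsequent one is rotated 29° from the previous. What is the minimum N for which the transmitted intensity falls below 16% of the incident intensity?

N = 8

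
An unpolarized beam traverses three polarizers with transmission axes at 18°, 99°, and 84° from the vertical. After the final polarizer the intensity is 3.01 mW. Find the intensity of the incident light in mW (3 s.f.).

I₀ ≈ 264 mW

Unpolarized light through the first polarizer → I₁ = ½ I₀, now polarized at 18°.
I₂ = I₁ cos²(99° − 18°) = 0.5 I₀ · cos²(81°) = 0.01224 I₀.
I₃ = I₂ cos²(84° − 99°) = 0.01224 I₀ · cos²(15°) = 0.01142 I₀.
So 3.01 mW = 0.01142 I₀, giving I₀ = 3.01/0.01142 = 263.7 mW.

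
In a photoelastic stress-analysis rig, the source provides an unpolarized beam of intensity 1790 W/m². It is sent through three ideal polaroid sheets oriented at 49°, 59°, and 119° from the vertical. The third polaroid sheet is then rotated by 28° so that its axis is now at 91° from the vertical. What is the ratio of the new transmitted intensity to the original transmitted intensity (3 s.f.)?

I_new/I_old ≈ 2.88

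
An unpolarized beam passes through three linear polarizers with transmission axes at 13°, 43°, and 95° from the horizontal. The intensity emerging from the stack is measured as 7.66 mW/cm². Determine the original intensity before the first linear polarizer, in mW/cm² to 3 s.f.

I₀ ≈ 53.9 mW/cm²

Unpolarized light through the first polarizer → I₁ = ½ I₀, now polarized at 13°.
I₂ = I₁ cos²(43° − 13°) = 0.5 I₀ · cos²(30°) = 0.375 I₀.
I₃ = I₂ cos²(95° − 43°) = 0.375 I₀ · cos²(52°) = 0.1421 I₀.
So 7.66 mW/cm² = 0.1421 I₀, giving I₀ = 7.66/0.1421 = 53.89 mW/cm².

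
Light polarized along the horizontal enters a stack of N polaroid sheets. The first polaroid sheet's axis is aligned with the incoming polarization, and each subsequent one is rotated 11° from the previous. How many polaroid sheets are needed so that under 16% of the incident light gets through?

N = 51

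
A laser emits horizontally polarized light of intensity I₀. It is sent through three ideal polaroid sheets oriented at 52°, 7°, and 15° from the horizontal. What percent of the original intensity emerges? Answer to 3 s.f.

I₁ = I₀ cos²(52° − 0°) = I₀ cos²(52°) = 0.379 I₀.
I₂ = I₁ cos²(7° − 52°) = 0.379 I₀ · cos²(45°) = 0.1895 I₀.
I₃ = I₂ cos²(15° − 7°) = 0.1895 I₀ · cos²(8°) = 0.1858 I₀.
That is 18.58% of the incident intensity.

≈ 18.6%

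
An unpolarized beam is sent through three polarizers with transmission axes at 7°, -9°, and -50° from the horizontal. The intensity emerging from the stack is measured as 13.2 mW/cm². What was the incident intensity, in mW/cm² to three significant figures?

I₀ ≈ 50.2 mW/cm²

Unpolarized light through the first polarizer → I₁ = ½ I₀, now polarized at 7°.
I₂ = I₁ cos²(-9° − 7°) = 0.5 I₀ · cos²(16°) = 0.462 I₀.
I₃ = I₂ cos²(-50° + 9°) = 0.462 I₀ · cos²(41°) = 0.2632 I₀.
So 13.2 mW/cm² = 0.2632 I₀, giving I₀ = 13.2/0.2632 = 50.16 mW/cm².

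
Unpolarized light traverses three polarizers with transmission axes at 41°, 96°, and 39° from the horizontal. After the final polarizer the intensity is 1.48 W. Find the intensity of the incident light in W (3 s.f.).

Unpolarized light through the first polarizer → I₁ = ½ I₀, now polarized at 41°.
I₂ = I₁ cos²(96° − 41°) = 0.5 I₀ · cos²(55°) = 0.1645 I₀.
I₃ = I₂ cos²(39° − 96°) = 0.1645 I₀ · cos²(57°) = 0.04879 I₀.
So 1.48 W = 0.04879 I₀, giving I₀ = 1.48/0.04879 = 30.33 W.

I₀ ≈ 30.3 W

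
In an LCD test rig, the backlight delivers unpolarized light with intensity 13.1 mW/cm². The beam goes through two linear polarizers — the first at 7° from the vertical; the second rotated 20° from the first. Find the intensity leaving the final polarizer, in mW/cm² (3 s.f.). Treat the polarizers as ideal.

Unpolarized light through the first polarizer → I₁ = 13.1 mW/cm²/2 = 6.55 mW/cm², polarized at 7°.
I₂ = I₁ · cos²(20°) = 6.55 · 0.883 = 5.784 mW/cm².

I ≈ 5.78 mW/cm²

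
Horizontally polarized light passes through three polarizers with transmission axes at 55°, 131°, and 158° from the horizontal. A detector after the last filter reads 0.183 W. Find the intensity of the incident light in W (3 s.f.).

I₀ ≈ 12.0 W

I₁ = I₀ cos²(55° − 0°) = I₀ cos²(55°) = 0.329 I₀.
I₂ = I₁ cos²(131° − 55°) = 0.329 I₀ · cos²(76°) = 0.01925 I₀.
I₃ = I₂ cos²(158° − 131°) = 0.01925 I₀ · cos²(27°) = 0.01529 I₀.
So 0.183 W = 0.01529 I₀, giving I₀ = 0.183/0.01529 = 11.97 W.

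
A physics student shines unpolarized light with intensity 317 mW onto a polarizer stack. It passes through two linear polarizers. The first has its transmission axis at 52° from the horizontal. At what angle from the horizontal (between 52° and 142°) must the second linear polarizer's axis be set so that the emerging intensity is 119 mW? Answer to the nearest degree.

θ ≈ 82°

Unpolarized light through the first polarizer → I₁ = ½ I₀, now polarized at 52°.
Target fraction: 119 / 317 mW = 0.3754 of I₀.
Need I₂/I₀ = 0.3754, so cos²(θ − 52°) = 0.3754 / 0.5 = 0.7508.
θ − 52° = arccos(√0.7508) = 29.9°, giving θ ≈ 52 + 29.9 = 81.9°.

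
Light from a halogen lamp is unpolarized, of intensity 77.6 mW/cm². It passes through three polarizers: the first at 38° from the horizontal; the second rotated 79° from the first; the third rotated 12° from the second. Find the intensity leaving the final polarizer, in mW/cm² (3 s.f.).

Unpolarized light through the first polarizer → I₁ = 77.6 mW/cm²/2 = 38.8 mW/cm², polarized at 38°.
I₂ = I₁ · cos²(79°) = 38.8 · 0.03641 = 1.413 mW/cm².
I₃ = I₂ · cos²(12°) = 1.413 · 0.9568 = 1.352 mW/cm².

I ≈ 1.35 mW/cm²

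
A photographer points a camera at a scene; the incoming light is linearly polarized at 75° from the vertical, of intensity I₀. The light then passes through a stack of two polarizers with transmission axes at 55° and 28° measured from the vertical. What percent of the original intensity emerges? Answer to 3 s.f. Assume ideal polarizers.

≈ 70.1%

By Malus's law, I₁ = I₀ cos²(55° − 75°) = I₀ cos²(20°) = 0.883 I₀.
I₂ = I₁ cos²(28° − 55°) = 0.883 I₀ · cos²(27°) = 0.701 I₀.
That is 70.1% of the incident intensity.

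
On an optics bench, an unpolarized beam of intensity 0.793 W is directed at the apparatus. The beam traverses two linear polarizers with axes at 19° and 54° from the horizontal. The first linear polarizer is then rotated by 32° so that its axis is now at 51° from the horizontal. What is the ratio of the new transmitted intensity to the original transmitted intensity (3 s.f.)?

I_new/I_old ≈ 1.49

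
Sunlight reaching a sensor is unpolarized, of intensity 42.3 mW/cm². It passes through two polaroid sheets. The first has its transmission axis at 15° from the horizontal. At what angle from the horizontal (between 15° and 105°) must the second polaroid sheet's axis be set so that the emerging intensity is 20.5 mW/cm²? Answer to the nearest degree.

θ ≈ 25°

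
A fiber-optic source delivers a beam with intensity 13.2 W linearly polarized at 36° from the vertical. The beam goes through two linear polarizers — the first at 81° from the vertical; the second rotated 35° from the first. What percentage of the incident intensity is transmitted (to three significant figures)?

I₁ = 13.2 W · cos²(45°) = 6.6 W.
I₂ = I₁ · cos²(35°) = 6.6 · 0.671 = 4.429 W.
That is 33.55% of the incident intensity.

≈ 33.6%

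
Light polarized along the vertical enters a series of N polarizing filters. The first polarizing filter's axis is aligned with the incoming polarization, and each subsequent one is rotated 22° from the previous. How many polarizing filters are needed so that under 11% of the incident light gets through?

First polarizer is aligned with the polarization: full transmission.
Each further stage multiplies by cos²(22°) = 0.8597.
After N polarizers: T = 0.8597^(N−1). Require T < 0.11 ⇒ N−1 > ln(0.11)/ln(0.8597) = 14.60, so N−1 ≥ 15 and N = 16.
Check: N=16 gives T = 0.1035 < 0.11; N=15 gives T = 0.1204.

N = 16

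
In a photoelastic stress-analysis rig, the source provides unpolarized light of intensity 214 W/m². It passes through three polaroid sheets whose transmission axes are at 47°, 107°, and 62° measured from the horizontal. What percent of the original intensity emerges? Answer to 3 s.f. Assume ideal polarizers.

≈ 6.25%

Unpolarized light through the first polarizer → I₁ = 214 W/m²/2 = 107 W/m², polarized at 47°.
I₂ = I₁ · cos²(60°) = 107 · 0.25 = 26.75 W/m².
I₃ = I₂ · cos²(45°) = 26.75 · 0.5 = 13.38 W/m².
That is 6.25% of the incident intensity.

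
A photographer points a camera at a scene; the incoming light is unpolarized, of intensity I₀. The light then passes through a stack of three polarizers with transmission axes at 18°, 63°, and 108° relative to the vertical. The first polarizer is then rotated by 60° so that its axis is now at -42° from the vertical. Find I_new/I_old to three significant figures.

Before rotation:
Unpolarized light through the first polarizer → I₁ = ½ I₀, now polarized at 18°.
I₂ = I₁ cos²(63° − 18°) = 0.5 I₀ · cos²(45°) = 0.25 I₀.
I₃ = I₂ cos²(108° − 63°) = 0.25 I₀ · cos²(45°) = 0.125 I₀.
After rotation:
Unpolarized light through the first polarizer → I₁ = ½ I₀, now polarized at -42°.
Angle between axes 1 and 2: 75°. I₂ = 0.5 I₀ · cos²(75°) = 0.03349 I₀.
I₃ = I₂ cos²(108° − 63°) = 0.03349 I₀ · cos²(45°) = 0.01675 I₀.
Ratio = 0.01675 / 0.125 = 0.134.

I_new/I_old ≈ 0.134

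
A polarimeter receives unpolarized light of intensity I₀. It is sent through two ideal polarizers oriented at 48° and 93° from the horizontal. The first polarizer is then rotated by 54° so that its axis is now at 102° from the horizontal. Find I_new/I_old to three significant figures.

I_new/I_old ≈ 1.95

Before rotation:
Unpolarized light through the first polarizer → I₁ = ½ I₀, now polarized at 48°.
I₂ = I₁ cos²(93° − 48°) = 0.5 I₀ · cos²(45°) = 0.25 I₀.
After rotation:
Unpolarized light through the first polarizer → I₁ = ½ I₀, now polarized at 102°.
I₂ = I₁ cos²(93° − 102°) = 0.5 I₀ · cos²(9°) = 0.4878 I₀.
Ratio = 0.4878 / 0.25 = 1.951.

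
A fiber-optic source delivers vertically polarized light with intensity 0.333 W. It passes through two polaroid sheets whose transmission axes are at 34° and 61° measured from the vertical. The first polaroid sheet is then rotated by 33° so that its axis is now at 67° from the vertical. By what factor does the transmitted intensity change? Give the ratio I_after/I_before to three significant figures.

Before rotation:
I₁ = I₀ cos²(34° − 0°) = I₀ cos²(34°) = 0.6873 I₀.
I₂ = I₁ cos²(61° − 34°) = 0.6873 I₀ · cos²(27°) = 0.5456 I₀.
After rotation:
I₁ = I₀ cos²(67° − 0°) = I₀ cos²(67°) = 0.1527 I₀.
I₂ = I₁ cos²(61° − 67°) = 0.1527 I₀ · cos²(6°) = 0.151 I₀.
Ratio = 0.151 / 0.5456 = 0.2767.

I_new/I_old ≈ 0.277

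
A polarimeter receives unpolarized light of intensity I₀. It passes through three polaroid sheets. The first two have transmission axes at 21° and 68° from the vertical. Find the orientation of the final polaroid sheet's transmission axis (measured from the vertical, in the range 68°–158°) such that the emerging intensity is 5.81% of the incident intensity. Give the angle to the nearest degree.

θ ≈ 128°

Unpolarized light through the first polarizer → I₁ = ½ I₀, now polarized at 21°.
I₂ = I₁ cos²(68° − 21°) = 0.5 I₀ · cos²(47°) = 0.2326 I₀.
Need I₃/I₀ = 0.0581, so cos²(θ − 68°) = 0.0581 / 0.2326 = 0.2498.
θ − 68° = arccos(√0.2498) = 60.0°, giving θ ≈ 68 + 60.0 = 128.0°.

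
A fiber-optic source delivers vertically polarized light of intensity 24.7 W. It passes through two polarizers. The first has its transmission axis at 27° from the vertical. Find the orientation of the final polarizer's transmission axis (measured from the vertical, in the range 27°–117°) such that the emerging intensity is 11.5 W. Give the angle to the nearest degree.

By Malus's law, I₁ = I₀ cos²(27° − 0°) = I₀ cos²(27°) = 0.7939 I₀.
Target fraction: 11.5 / 24.7 W = 0.4656 of I₀.
Need I₂/I₀ = 0.4656, so cos²(θ − 27°) = 0.4656 / 0.7939 = 0.5865.
θ − 27° = arccos(√0.5865) = 40.0°, giving θ ≈ 27 + 40.0 = 67.0°.

θ ≈ 67°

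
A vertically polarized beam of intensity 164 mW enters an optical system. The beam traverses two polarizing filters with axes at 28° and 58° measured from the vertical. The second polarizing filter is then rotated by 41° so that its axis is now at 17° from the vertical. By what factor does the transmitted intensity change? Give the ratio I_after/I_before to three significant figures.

Before rotation:
By Malus's law, I₁ = I₀ cos²(28° − 0°) = I₀ cos²(28°) = 0.7796 I₀.
I₂ = I₁ cos²(58° − 28°) = 0.7796 I₀ · cos²(30°) = 0.5847 I₀.
After rotation:
I₁ = I₀ cos²(28° − 0°) = I₀ cos²(28°) = 0.7796 I₀.
I₂ = I₁ cos²(17° − 28°) = 0.7796 I₀ · cos²(11°) = 0.7512 I₀.
Ratio = 0.7512 / 0.5847 = 1.285.

I_new/I_old ≈ 1.28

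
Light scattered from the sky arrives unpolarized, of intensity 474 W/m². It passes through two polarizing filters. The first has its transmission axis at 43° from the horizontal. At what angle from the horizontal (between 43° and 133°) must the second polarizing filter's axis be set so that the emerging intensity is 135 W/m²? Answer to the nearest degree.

θ ≈ 84°

Unpolarized light through the first polarizer → I₁ = ½ I₀, now polarized at 43°.
Target fraction: 135 / 474 W/m² = 0.2848 of I₀.
Need I₂/I₀ = 0.2848, so cos²(θ − 43°) = 0.2848 / 0.5 = 0.5696.
θ − 43° = arccos(√0.5696) = 41.0°, giving θ ≈ 43 + 41.0 = 84.0°.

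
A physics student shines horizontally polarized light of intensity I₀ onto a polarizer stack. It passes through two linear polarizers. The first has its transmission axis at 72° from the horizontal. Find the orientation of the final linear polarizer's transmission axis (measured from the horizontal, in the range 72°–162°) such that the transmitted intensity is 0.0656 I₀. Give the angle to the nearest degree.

θ ≈ 106°

I₁ = I₀ cos²(72° − 0°) = I₀ cos²(72°) = 0.09549 I₀.
Need I₂/I₀ = 0.0656, so cos²(θ − 72°) = 0.0656 / 0.09549 = 0.687.
θ − 72° = arccos(√0.687) = 34.0°, giving θ ≈ 72 + 34.0 = 106.0°.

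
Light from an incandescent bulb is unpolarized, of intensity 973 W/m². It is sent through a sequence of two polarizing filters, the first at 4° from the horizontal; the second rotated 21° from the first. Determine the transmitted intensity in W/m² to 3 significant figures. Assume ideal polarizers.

I ≈ 424 W/m²

Unpolarized light through the first polarizer → I₁ = 973 W/m²/2 = 486.5 W/m², polarized at 4°.
I₂ = I₁ · cos²(21°) = 486.5 · 0.8716 = 424 W/m².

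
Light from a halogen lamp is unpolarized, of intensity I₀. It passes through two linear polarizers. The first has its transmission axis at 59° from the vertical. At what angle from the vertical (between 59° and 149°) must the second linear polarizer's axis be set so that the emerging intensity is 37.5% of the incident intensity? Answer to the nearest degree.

θ ≈ 89°

Unpolarized light through the first polarizer → I₁ = ½ I₀, now polarized at 59°.
Need I₂/I₀ = 0.375, so cos²(θ − 59°) = 0.375 / 0.5 = 0.75.
θ − 59° = arccos(√0.75) = 30.0°, giving θ ≈ 59 + 30.0 = 89.0°.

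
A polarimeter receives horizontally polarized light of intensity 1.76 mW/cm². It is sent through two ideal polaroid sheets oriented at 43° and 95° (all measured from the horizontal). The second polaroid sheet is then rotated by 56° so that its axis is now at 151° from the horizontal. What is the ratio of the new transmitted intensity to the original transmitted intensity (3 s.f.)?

Before rotation:
By Malus's law, I₁ = I₀ cos²(43° − 0°) = I₀ cos²(43°) = 0.5349 I₀.
I₂ = I₁ cos²(95° − 43°) = 0.5349 I₀ · cos²(52°) = 0.2027 I₀.
After rotation:
I₁ = I₀ cos²(43° − 0°) = I₀ cos²(43°) = 0.5349 I₀.
Angle between axes 1 and 2: 72°. I₂ = 0.5349 I₀ · cos²(72°) = 0.05108 I₀.
Ratio = 0.05108 / 0.2027 = 0.2519.

I_new/I_old ≈ 0.252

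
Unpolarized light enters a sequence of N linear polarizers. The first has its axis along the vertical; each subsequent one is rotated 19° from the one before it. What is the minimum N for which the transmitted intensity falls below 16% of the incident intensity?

First polarizer halves the unpolarized light: factor 1/2.
Each further stage multiplies by cos²(19°) = 0.894.
After N polarizers: T = 0.5·0.894^(N−1). Require T < 0.16 ⇒ N−1 > ln(0.16/0.5)/ln(0.894) = 10.17, so N−1 ≥ 11 and N = 12.
Check: N=12 gives T = 0.1458 < 0.16; N=11 gives T = 0.1631.

N = 12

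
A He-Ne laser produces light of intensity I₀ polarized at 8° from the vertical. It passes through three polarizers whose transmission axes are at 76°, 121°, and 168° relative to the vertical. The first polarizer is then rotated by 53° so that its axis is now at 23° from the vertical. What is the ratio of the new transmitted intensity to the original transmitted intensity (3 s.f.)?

I_new/I_old ≈ 0.258

Before rotation:
I₁ = I₀ cos²(76° − 8°) = I₀ cos²(68°) = 0.1403 I₀.
I₂ = I₁ cos²(121° − 76°) = 0.1403 I₀ · cos²(45°) = 0.07017 I₀.
I₃ = I₂ cos²(168° − 121°) = 0.07017 I₀ · cos²(47°) = 0.03264 I₀.
After rotation:
I₁ = I₀ cos²(23° − 8°) = I₀ cos²(15°) = 0.933 I₀.
Angle between axes 1 and 2: 82°. I₂ = 0.933 I₀ · cos²(82°) = 0.01807 I₀.
I₃ = I₂ cos²(168° − 121°) = 0.01807 I₀ · cos²(47°) = 0.008406 I₀.
Ratio = 0.008406 / 0.03264 = 0.2576.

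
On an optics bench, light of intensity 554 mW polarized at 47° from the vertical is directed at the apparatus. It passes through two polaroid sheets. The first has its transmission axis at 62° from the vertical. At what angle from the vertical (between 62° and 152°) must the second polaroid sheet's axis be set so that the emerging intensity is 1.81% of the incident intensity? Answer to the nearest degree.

θ ≈ 144°

By Malus's law, I₁ = I₀ cos²(62° − 47°) = I₀ cos²(15°) = 0.933 I₀.
Need I₂/I₀ = 0.0181, so cos²(θ − 62°) = 0.0181 / 0.933 = 0.0194.
θ − 62° = arccos(√0.0194) = 82.0°, giving θ ≈ 62 + 82.0 = 144.0°.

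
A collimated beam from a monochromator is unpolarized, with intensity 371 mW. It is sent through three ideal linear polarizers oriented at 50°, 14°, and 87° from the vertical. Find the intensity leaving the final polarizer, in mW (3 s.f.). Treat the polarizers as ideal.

I ≈ 10.4 mW

Unpolarized light through the first polarizer → I₁ = 371 mW/2 = 185.5 mW, polarized at 50°.
I₂ = I₁ · cos²(36°) = 185.5 · 0.6545 = 121.4 mW.
I₃ = I₂ · cos²(73°) = 121.4 · 0.08548 = 10.38 mW.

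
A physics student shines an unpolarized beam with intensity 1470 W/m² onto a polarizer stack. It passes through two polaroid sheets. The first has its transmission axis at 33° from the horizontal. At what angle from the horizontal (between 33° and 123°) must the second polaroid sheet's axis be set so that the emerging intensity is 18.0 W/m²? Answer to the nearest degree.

θ ≈ 114°

Unpolarized light through the first polarizer → I₁ = ½ I₀, now polarized at 33°.
Target fraction: 18.0 / 1470 W/m² = 0.01224 of I₀.
Need I₂/I₀ = 0.01224, so cos²(θ − 33°) = 0.01224 / 0.5 = 0.02449.
θ − 33° = arccos(√0.02449) = 81.0°, giving θ ≈ 33 + 81.0 = 114.0°.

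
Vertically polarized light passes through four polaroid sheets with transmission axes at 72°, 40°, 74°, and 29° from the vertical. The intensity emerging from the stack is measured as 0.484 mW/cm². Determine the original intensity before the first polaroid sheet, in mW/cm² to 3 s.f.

By Malus's law, I₁ = I₀ cos²(72° − 0°) = I₀ cos²(72°) = 0.09549 I₀.
I₂ = I₁ cos²(40° − 72°) = 0.09549 I₀ · cos²(32°) = 0.06868 I₀.
I₃ = I₂ cos²(74° − 40°) = 0.06868 I₀ · cos²(34°) = 0.0472 I₀.
I₄ = I₃ cos²(29° − 74°) = 0.0472 I₀ · cos²(45°) = 0.0236 I₀.
So 0.484 mW/cm² = 0.0236 I₀, giving I₀ = 0.484/0.0236 = 20.51 mW/cm².

I₀ ≈ 20.5 mW/cm²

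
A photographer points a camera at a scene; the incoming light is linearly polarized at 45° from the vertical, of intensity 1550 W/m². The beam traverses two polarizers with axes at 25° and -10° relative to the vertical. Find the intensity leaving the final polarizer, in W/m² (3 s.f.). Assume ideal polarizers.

I₁ = 1550 W/m² · cos²(20°) = 1369 W/m².
I₂ = I₁ · cos²(35°) = 1369 · 0.671 = 918.4 W/m².

I ≈ 918 W/m²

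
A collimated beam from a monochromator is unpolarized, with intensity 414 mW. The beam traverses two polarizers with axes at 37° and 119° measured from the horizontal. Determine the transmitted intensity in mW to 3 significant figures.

I ≈ 4.01 mW

Unpolarized light through the first polarizer → I₁ = 414 mW/2 = 207 mW, polarized at 37°.
I₂ = I₁ · cos²(82°) = 207 · 0.01937 = 4.009 mW.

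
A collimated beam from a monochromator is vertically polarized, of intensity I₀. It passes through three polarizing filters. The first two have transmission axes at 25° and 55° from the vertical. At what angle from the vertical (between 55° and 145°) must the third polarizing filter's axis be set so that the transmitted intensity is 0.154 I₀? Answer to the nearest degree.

I₁ = I₀ cos²(25° − 0°) = I₀ cos²(25°) = 0.8214 I₀.
I₂ = I₁ cos²(55° − 25°) = 0.8214 I₀ · cos²(30°) = 0.616 I₀.
Need I₃/I₀ = 0.154, so cos²(θ − 55°) = 0.154 / 0.616 = 0.25.
θ − 55° = arccos(√0.25) = 60.0°, giving θ ≈ 55 + 60.0 = 115.0°.

θ ≈ 115°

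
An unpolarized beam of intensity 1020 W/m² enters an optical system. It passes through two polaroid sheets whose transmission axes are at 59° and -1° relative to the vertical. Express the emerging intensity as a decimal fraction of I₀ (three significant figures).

I/I₀ ≈ 0.125

Unpolarized light through the first polarizer → I₁ = 1020 W/m²/2 = 510 W/m², polarized at 59°.
I₂ = I₁ · cos²(60°) = 510 · 0.25 = 127.5 W/m².
Transmitted fraction = 0.125.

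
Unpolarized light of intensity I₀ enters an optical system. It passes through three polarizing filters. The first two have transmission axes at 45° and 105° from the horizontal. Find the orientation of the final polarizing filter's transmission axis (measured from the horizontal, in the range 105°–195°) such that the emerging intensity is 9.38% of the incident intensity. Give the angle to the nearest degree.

θ ≈ 135°

Unpolarized light through the first polarizer → I₁ = ½ I₀, now polarized at 45°.
I₂ = I₁ cos²(105° − 45°) = 0.5 I₀ · cos²(60°) = 0.125 I₀.
Need I₃/I₀ = 0.0938, so cos²(θ − 105°) = 0.0938 / 0.125 = 0.7504.
θ − 105° = arccos(√0.7504) = 30.0°, giving θ ≈ 105 + 30.0 = 135.0°.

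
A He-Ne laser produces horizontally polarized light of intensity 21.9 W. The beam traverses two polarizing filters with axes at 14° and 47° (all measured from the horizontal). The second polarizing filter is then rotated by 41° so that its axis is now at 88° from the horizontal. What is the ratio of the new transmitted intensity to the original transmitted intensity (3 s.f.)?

I_new/I_old ≈ 0.108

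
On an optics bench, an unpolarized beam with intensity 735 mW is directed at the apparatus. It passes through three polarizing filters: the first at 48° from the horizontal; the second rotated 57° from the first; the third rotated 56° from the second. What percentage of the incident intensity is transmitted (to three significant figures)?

Unpolarized light through the first polarizer → I₁ = 735 mW/2 = 367.5 mW, polarized at 48°.
I₂ = I₁ · cos²(57°) = 367.5 · 0.2966 = 109 mW.
I₃ = I₂ · cos²(56°) = 109 · 0.3127 = 34.09 mW.
That is 4.638% of the incident intensity.

≈ 4.64%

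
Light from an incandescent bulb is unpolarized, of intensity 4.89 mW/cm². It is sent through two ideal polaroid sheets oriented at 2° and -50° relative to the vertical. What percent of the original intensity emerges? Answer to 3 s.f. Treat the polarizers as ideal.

≈ 19.0%

Unpolarized light through the first polarizer → I₁ = 4.89 mW/cm²/2 = 2.445 mW/cm², polarized at 2°.
I₂ = I₁ · cos²(52°) = 2.445 · 0.379 = 0.9268 mW/cm².
That is 18.95% of the incident intensity.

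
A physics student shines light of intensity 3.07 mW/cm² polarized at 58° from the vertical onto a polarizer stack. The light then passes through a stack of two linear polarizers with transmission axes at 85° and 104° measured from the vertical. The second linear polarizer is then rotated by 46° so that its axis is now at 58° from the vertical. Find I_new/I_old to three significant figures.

Before rotation:
I₁ = I₀ cos²(85° − 58°) = I₀ cos²(27°) = 0.7939 I₀.
I₂ = I₁ cos²(104° − 85°) = 0.7939 I₀ · cos²(19°) = 0.7097 I₀.
After rotation:
I₁ = I₀ cos²(85° − 58°) = I₀ cos²(27°) = 0.7939 I₀.
I₂ = I₁ cos²(58° − 85°) = 0.7939 I₀ · cos²(27°) = 0.6303 I₀.
Ratio = 0.6303 / 0.7097 = 0.888.

I_new/I_old ≈ 0.888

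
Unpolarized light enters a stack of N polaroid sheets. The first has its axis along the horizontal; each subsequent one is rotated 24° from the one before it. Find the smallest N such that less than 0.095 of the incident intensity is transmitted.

First polarizer halves the unpolarized light: factor 1/2.
Each further stage multiplies by cos²(24°) = 0.8346.
After N polarizers: T = 0.5·0.8346^(N−1). Require T < 0.095 ⇒ N−1 > ln(0.095/0.5)/ln(0.8346) = 9.18, so N−1 ≥ 10 and N = 11.
Check: N=11 gives T = 0.08195 < 0.095; N=10 gives T = 0.0982.

N = 11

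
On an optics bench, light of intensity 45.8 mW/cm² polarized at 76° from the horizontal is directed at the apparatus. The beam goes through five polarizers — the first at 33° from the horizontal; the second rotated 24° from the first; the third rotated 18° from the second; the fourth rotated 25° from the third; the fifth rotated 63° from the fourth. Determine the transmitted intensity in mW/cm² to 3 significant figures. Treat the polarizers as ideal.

I ≈ 3.13 mW/cm²

I₁ = 45.8 mW/cm² · cos²(43°) = 24.5 mW/cm².
I₂ = I₁ · cos²(24°) = 24.5 · 0.8346 = 20.44 mW/cm².
I₃ = I₂ · cos²(18°) = 20.44 · 0.9045 = 18.49 mW/cm².
I₄ = I₃ · cos²(25°) = 18.49 · 0.8214 = 15.19 mW/cm².
I₅ = I₄ · cos²(63°) = 15.19 · 0.2061 = 3.131 mW/cm².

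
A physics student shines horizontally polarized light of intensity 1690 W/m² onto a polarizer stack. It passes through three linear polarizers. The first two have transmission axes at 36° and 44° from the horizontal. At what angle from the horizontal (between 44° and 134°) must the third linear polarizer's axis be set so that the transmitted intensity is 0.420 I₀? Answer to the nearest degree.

θ ≈ 80°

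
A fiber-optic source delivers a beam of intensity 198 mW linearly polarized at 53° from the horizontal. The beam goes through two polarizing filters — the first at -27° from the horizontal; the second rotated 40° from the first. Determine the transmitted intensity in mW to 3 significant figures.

I ≈ 3.50 mW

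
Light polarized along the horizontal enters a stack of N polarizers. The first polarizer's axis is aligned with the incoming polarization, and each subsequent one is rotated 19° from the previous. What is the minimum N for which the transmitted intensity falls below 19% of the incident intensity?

First polarizer is aligned with the polarization: full transmission.
Each further stage multiplies by cos²(19°) = 0.894.
After N polarizers: T = 0.894^(N−1). Require T < 0.19 ⇒ N−1 > ln(0.19)/ln(0.894) = 14.82, so N−1 ≥ 15 and N = 16.
Check: N=16 gives T = 0.1863 < 0.19; N=15 gives T = 0.2083.

N = 16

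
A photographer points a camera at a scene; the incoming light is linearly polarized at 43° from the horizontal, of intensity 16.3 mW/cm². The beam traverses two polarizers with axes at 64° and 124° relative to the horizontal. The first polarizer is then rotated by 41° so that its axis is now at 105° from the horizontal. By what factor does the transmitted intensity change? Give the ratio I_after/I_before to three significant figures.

I_new/I_old ≈ 0.904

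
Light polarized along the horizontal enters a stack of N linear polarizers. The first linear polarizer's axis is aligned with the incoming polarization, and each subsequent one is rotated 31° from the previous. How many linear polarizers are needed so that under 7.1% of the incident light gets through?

N = 10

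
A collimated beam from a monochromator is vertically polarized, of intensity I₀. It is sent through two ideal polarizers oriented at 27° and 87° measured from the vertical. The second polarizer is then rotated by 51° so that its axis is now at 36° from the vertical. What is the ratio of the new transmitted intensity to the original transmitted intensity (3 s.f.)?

I_new/I_old ≈ 3.90

Before rotation:
By Malus's law, I₁ = I₀ cos²(27° − 0°) = I₀ cos²(27°) = 0.7939 I₀.
I₂ = I₁ cos²(87° − 27°) = 0.7939 I₀ · cos²(60°) = 0.1985 I₀.
After rotation:
I₁ = I₀ cos²(27° − 0°) = I₀ cos²(27°) = 0.7939 I₀.
I₂ = I₁ cos²(36° − 27°) = 0.7939 I₀ · cos²(9°) = 0.7745 I₀.
Ratio = 0.7745 / 0.1985 = 3.902.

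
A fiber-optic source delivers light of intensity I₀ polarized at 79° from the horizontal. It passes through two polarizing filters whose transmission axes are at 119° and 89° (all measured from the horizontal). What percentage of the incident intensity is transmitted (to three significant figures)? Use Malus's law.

≈ 44.0%

By Malus's law, I₁ = I₀ cos²(119° − 79°) = I₀ cos²(40°) = 0.5868 I₀.
I₂ = I₁ cos²(89° − 119°) = 0.5868 I₀ · cos²(30°) = 0.4401 I₀.
That is 44.01% of the incident intensity.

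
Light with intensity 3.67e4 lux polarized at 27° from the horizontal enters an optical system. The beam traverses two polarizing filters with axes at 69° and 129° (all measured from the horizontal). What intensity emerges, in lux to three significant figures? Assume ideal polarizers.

I ≈ 5070 lux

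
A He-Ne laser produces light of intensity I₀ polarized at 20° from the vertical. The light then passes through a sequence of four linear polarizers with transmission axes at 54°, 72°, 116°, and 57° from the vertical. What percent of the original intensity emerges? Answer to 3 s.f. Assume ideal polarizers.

By Malus's law, I₁ = I₀ cos²(54° − 20°) = I₀ cos²(34°) = 0.6873 I₀.
I₂ = I₁ cos²(72° − 54°) = 0.6873 I₀ · cos²(18°) = 0.6217 I₀.
I₃ = I₂ cos²(116° − 72°) = 0.6217 I₀ · cos²(44°) = 0.3217 I₀.
I₄ = I₃ cos²(57° − 116°) = 0.3217 I₀ · cos²(59°) = 0.08533 I₀.
That is 8.533% of the incident intensity.

≈ 8.53%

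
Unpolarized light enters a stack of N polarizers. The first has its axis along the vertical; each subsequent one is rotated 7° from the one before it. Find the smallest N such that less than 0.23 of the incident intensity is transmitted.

N = 53

First polarizer halves the unpolarized light: factor 1/2.
Each further stage multiplies by cos²(7°) = 0.9851.
After N polarizers: T = 0.5·0.9851^(N−1). Require T < 0.23 ⇒ N−1 > ln(0.23/0.5)/ln(0.9851) = 51.89, so N−1 ≥ 52 and N = 53.
Check: N=53 gives T = 0.2296 < 0.23; N=52 gives T = 0.2331.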